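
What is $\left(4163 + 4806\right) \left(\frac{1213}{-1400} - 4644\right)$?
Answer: $- \frac{58323729797}{1400} \approx -4.166 \cdot 10^{7}$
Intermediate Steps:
$\left(4163 + 4806\right) \left(\frac{1213}{-1400} - 4644\right) = 8969 \left(1213 \left(- \frac{1}{1400}\right) - 4644\right) = 8969 \left(- \frac{1213}{1400} - 4644\right) = 8969 \left(- \frac{6502813}{1400}\right) = - \frac{58323729797}{1400}$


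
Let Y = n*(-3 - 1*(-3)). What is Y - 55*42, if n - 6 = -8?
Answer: -2310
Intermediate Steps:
n = -2 (n = 6 - 8 = -2)
Y = 0 (Y = -2*(-3 - 1*(-3)) = -2*(-3 + 3) = -2*0 = 0)
Y - 55*42 = 0 - 55*42 = 0 - 2310 = -2310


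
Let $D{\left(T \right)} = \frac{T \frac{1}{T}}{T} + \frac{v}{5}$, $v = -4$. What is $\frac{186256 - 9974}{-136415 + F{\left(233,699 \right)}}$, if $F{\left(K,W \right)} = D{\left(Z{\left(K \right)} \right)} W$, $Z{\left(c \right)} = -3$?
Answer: $- \frac{440705}{343018} \approx -1.2848$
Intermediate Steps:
$D{\left(T \right)} = - \frac{4}{5} + \frac{1}{T}$ ($D{\left(T \right)} = \frac{T \frac{1}{T}}{T} - \frac{4}{5} = 1 \frac{1}{T} - \frac{4}{5} = \frac{1}{T} - \frac{4}{5} = - \frac{4}{5} + \frac{1}{T}$)
$F{\left(K,W \right)} = - \frac{17 W}{15}$ ($F{\left(K,W \right)} = \left(- \frac{4}{5} + \frac{1}{-3}\right) W = \left(- \frac{4}{5} - \frac{1}{3}\right) W = - \frac{17 W}{15}$)
$\frac{186256 - 9974}{-136415 + F{\left(233,699 \right)}} = \frac{186256 - 9974}{-136415 - \frac{3961}{5}} = \frac{176282}{-136415 - \frac{3961}{5}} = \frac{176282}{- \frac{686036}{5}} = 176282 \left(- \frac{5}{686036}\right) = - \frac{440705}{343018}$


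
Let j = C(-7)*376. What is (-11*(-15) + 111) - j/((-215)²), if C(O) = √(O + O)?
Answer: 276 - 376*I*√14/46225 ≈ 276.0 - 0.030435*I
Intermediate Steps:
C(O) = √2*√O (C(O) = √(2*O) = √2*√O)
j = 376*I*√14 (j = (√2*√(-7))*376 = (√2*(I*√7))*376 = (I*√14)*376 = 376*I*√14 ≈ 1406.9*I)
(-11*(-15) + 111) - j/((-215)²) = (-11*(-15) + 111) - 376*I*√14/((-215)²) = (165 + 111) - 376*I*√14/46225 = 276 - 376*I*√14/46225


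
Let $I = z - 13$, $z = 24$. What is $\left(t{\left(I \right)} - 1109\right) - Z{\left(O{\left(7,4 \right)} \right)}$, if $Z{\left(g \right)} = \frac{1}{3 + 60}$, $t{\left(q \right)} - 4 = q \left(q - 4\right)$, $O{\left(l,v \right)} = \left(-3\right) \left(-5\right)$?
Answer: $- \frac{64765}{63} \approx -1028.0$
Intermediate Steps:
$O{\left(l,v \right)} = 15$
$I = 11$ ($I = 24 - 13 = 11$)
$t{\left(q \right)} = 4 + q \left(-4 + q\right)$ ($t{\left(q \right)} = 4 + q \left(q - 4\right) = 4 + q \left(-4 + q\right)$)
$Z{\left(g \right)} = \frac{1}{63}$
$\left(t{\left(I \right)} - 1109\right) - Z{\left(O{\left(7,4 \right)} \right)} = \left(\left(4 + 11^{2} - 44\right) - 1109\right) - \frac{1}{63} = \left(\left(4 + 121 - 44\right) - 1109\right) - \frac{1}{63} = \left(81 - 1109\right) - \frac{1}{63} = -1028 - \frac{1}{63} = - \frac{64765}{63}$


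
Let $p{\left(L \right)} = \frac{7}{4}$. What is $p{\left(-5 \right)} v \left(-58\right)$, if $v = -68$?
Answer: $6902$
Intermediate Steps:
$p{\left(L \right)} = \frac{7}{4}$ ($p{\left(L \right)} = 7 \cdot \frac{1}{4} = \frac{7}{4}$)
$p{\left(-5 \right)} v \left(-58\right) = \frac{7}{4} \left(-68\right) \left(-58\right) = \left(-119\right) \left(-58\right) = 6902$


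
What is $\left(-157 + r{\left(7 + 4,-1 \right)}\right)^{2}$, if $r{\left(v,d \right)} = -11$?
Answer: $28224$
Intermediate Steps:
$\left(-157 + r{\left(7 + 4,-1 \right)}\right)^{2} = \left(-157 - 11\right)^{2} = \left(-168\right)^{2} = 28224$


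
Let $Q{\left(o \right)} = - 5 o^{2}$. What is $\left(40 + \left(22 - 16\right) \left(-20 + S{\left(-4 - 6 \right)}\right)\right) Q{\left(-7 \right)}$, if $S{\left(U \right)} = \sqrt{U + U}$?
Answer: $19600 - 2940 i \sqrt{5} \approx 19600.0 - 6574.0 i$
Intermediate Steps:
$S{\left(U \right)} = \sqrt{2} \sqrt{U}$ ($S{\left(U \right)} = \sqrt{2 U} = \sqrt{2} \sqrt{U}$)
$\left(40 + \left(22 - 16\right) \left(-20 + S{\left(-4 - 6 \right)}\right)\right) Q{\left(-7 \right)} = \left(40 + \left(22 - 16\right) \left(-20 + \sqrt{2} \sqrt{-4 - 6}\right)\right) \left(- 5 \left(-7\right)^{2}\right) = \left(40 + 6 \left(-20 + \sqrt{2} \sqrt{-4 - 6}\right)\right) \left(\left(-5\right) 49\right) = \left(40 + 6 \left(-20 + \sqrt{2} \sqrt{-10}\right)\right) \left(-245\right) = \left(40 + 6 \left(-20 + \sqrt{2} i \sqrt{10}\right)\right) \left(-245\right) = \left(40 + 6 \left(-20 + 2 i \sqrt{5}\right)\right) \left(-245\right) = \left(40 - \left(120 - 12 i \sqrt{5}\right)\right) \left(-245\right) = \left(-80 + 12 i \sqrt{5}\right) \left(-245\right) = 19600 - 2940 i \sqrt{5}$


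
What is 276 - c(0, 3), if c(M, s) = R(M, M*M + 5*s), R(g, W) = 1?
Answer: 275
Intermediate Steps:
c(M, s) = 1
276 - c(0, 3) = 276 - 1*1 = 276 - 1 = 275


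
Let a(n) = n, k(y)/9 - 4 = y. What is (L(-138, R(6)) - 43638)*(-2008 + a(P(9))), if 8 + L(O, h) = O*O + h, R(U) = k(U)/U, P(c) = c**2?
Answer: 47379149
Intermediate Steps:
k(y) = 36 + 9*y
R(U) = (36 + 9*U)/U
L(O, h) = -8 + h + O**2 (L(O, h) = -8 + (O*O + h) = -8 + (O**2 + h) = -8 + (h + O**2) = -8 + h + O**2)
(L(-138, R(6)) - 43638)*(-2008 + a(P(9))) = ((-8 + (9 + 36/6) + (-138)**2) - 43638)*(-2008 + 9**2) = ((-8 + (9 + 36*(1/6)) + 19044) - 43638)*(-2008 + 81) = ((-8 + (9 + 6) + 19044) - 43638)*(-1927) = ((-8 + 15 + 19044) - 43638)*(-1927) = (19051 - 43638)*(-1927) = -24587*(-1927) = 47379149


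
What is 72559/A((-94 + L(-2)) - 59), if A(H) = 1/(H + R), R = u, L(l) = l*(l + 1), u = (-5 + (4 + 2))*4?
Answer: -10666173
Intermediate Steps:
u = 4 (u = (-5 + 6)*4 = 1*4 = 4)
L(l) = l*(1 + l)
R = 4
A(H) = 1/(4 + H) (A(H) = 1/(H + 4) = 1/(4 + H))
72559/A((-94 + L(-2)) - 59) = 72559/(1/(4 + ((-94 - 2*(1 - 2)) - 59))) = 72559/(1/(4 + ((-94 - 2*(-1)) - 59))) = 72559/(1/(4 + ((-94 + 2) - 59))) = 72559/(1/(4 + (-92 - 59))) = 72559/(1/(4 - 151)) = 72559/(1/(-147)) = 72559/(-1/147) = 72559*(-147) = -10666173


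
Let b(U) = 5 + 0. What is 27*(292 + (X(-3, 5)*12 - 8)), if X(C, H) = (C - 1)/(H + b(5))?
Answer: 37692/5 ≈ 7538.4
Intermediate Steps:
b(U) = 5
X(C, H) = (-1 + C)/(5 + H) (X(C, H) = (C - 1)/(H + 5) = (-1 + C)/(5 + H))
27*(292 + (X(-3, 5)*12 - 8)) = 27*(292 + (((-1 - 3)/(5 + 5))*12 - 8)) = 27*(292 + ((-4/10)*12 - 8)) = 27*(292 + (((⅒)*(-4))*12 - 8)) = 27*(292 + (-⅖*12 - 8)) = 27*(292 + (-24/5 - 8)) = 27*(292 - 64/5) = 27*(1396/5) = 37692/5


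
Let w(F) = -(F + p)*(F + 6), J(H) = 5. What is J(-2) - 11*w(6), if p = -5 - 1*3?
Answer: -259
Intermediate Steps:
p = -8 (p = -5 - 3 = -8)
w(F) = -(-8 + F)*(6 + F) (w(F) = -(F - 8)*(F + 6) = -(-8 + F)*(6 + F))
J(-2) - 11*w(6) = 5 - 11*(48 - 1*6² + 2*6) = 5 - 11*(48 - 1*36 + 12) = 5 - 11*(48 - 36 + 12) = 5 - 11*24 = 5 - 264 = -259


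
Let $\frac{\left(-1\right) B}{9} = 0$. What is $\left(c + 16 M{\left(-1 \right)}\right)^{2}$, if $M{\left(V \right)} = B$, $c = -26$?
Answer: $676$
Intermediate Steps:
$B = 0$ ($B = \left(-9\right) 0 = 0$)
$M{\left(V \right)} = 0$
$\left(c + 16 M{\left(-1 \right)}\right)^{2} = \left(-26 + 16 \cdot 0\right)^{2} = \left(-26 + 0\right)^{2} = \left(-26\right)^{2} = 676$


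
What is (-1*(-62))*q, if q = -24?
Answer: -1488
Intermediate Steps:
(-1*(-62))*q = -1*(-62)*(-24) = 62*(-24) = -1488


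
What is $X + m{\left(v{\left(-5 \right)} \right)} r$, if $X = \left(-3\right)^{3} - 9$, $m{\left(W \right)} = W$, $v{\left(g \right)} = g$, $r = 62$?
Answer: $-346$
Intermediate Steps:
$X = -36$ ($X = -27 - 9 = -36$)
$X + m{\left(v{\left(-5 \right)} \right)} r = -36 - 310 = -346$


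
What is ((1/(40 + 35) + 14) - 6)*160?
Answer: 19232/15 ≈ 1282.1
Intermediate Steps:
((1/(40 + 35) + 14) - 6)*160 = ((1/75 + 14) - 6)*160 = (1051/75 - 6)*160 = (601/75)*160 = 19232/15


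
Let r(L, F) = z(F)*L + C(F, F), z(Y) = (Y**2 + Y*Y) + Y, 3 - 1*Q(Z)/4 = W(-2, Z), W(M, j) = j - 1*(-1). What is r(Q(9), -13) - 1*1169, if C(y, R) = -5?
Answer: -10274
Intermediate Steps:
W(M, j) = 1 + j (W(M, j) = j + 1 = 1 + j)
Q(Z) = 8 - 4*Z (Q(Z) = 12 - 4*(1 + Z) = 12 + (-4 - 4*Z) = 8 - 4*Z)
z(Y) = Y + 2*Y**2 (z(Y) = (Y**2 + Y**2) + Y = 2*Y**2 + Y = Y + 2*Y**2)
r(L, F) = -5 + F*L*(1 + 2*F) (r(L, F) = (F*(1 + 2*F))*L - 5 = F*L*(1 + 2*F) - 5 = -5 + F*L*(1 + 2*F))
r(Q(9), -13) - 1*1169 = (-5 - 13*(8 - 4*9)*(1 + 2*(-13))) - 1*1169 = (-5 - 13*(8 - 36)*(1 - 26)) - 1169 = (-5 - 13*(-28)*(-25)) - 1169 = (-5 - 9100) - 1169 = -9105 - 1169 = -10274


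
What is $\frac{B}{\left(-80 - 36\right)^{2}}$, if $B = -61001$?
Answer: $- \frac{61001}{13456} \approx -4.5334$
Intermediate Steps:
$\frac{B}{\left(-80 - 36\right)^{2}} = - \frac{61001}{\left(-80 - 36\right)^{2}} = - \frac{61001}{\left(-116\right)^{2}} = - \frac{61001}{13456}$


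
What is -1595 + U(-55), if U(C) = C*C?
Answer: 1430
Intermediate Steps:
U(C) = C**2
-1595 + U(-55) = -1595 + (-55)**2 = -1595 + 3025 = 1430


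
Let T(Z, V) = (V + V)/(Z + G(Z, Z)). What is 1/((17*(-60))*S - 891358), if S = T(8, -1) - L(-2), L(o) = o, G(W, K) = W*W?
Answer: -3/2680109 ≈ -1.1194e-6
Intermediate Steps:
G(W, K) = W²
T(Z, V) = 2*V/(Z + Z²) (T(Z, V) = (V + V)/(Z + Z²) = (2*V)/(Z + Z²) = 2*V/(Z + Z²))
S = 71/36 (S = 2*(-1)/(8*(1 + 8)) - 1*(-2) = 2*(-1)*(⅛)/9 + 2 = 2*(-1)*(⅛)*(⅑) + 2 = -1/36 + 2 = 71/36 ≈ 1.9722)
1/((17*(-60))*S - 891358) = 1/((17*(-60))*(71/36) - 891358) = 1/(-1020*71/36 - 891358) = 1/(-6035/3 - 891358) = 1/(-2680109/3) = -3/2680109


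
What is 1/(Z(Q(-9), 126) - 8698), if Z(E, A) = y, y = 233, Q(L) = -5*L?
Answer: -1/8465 ≈ -0.00011813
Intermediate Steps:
Z(E, A) = 233
1/(Z(Q(-9), 126) - 8698) = 1/(233 - 8698) = 1/(-8465) = -1/8465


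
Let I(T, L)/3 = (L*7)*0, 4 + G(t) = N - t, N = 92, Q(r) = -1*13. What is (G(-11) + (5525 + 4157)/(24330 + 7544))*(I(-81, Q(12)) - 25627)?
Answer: -40557392708/15937 ≈ -2.5449e+6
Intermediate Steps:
Q(r) = -13
G(t) = 88 - t (G(t) = -4 + (92 - t) = 88 - t)
I(T, L) = 0 (I(T, L) = 3*((L*7)*0) = 3*((7*L)*0) = 3*0 = 0)
(G(-11) + (5525 + 4157)/(24330 + 7544))*(I(-81, Q(12)) - 25627) = ((88 - 1*(-11)) + (5525 + 4157)/(24330 + 7544))*(0 - 25627) = ((88 + 11) + 9682/31874)*(-25627) = (99 + 9682*(1/31874))*(-25627) = (99 + 4841/15937)*(-25627) = (1582604/15937)*(-25627) = -40557392708/15937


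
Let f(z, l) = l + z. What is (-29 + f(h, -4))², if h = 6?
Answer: 729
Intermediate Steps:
(-29 + f(h, -4))² = (-29 + (-4 + 6))² = (-29 + 2)² = (-27)² = 729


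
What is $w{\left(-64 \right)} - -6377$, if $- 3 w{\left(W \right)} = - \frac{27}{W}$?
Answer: $\frac{408119}{64} \approx 6376.9$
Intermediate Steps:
$w{\left(W \right)} = \frac{9}{W}$ ($w{\left(W \right)} = - \frac{\left(-27\right) \frac{1}{W}}{3} = \frac{9}{W}$)
$w{\left(-64 \right)} - -6377 = \frac{9}{-64} - -6377 = 9 \left(- \frac{1}{64}\right) + 6377 = - \frac{9}{64} + 6377 = \frac{408119}{64}$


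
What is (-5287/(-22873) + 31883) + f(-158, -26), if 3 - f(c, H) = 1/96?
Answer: 70016018567/2195808 ≈ 31886.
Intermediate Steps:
f(c, H) = 287/96 (f(c, H) = 3 - 1/96 = 287/96)
(-5287/(-22873) + 31883) + f(-158, -26) = (-5287/(-22873) + 31883) + 287/96 = (-5287*(-1/22873) + 31883) + 287/96 = (5287/22873 + 31883) + 287/96 = 729265146/22873 + 287/96 = 70016018567/2195808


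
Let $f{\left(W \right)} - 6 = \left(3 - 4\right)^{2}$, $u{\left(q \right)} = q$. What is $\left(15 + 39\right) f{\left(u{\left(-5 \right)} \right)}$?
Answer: $378$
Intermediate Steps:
$f{\left(W \right)} = 7$ ($f{\left(W \right)} = 6 + \left(3 - 4\right)^{2} = 6 + \left(-1\right)^{2} = 6 + 1 = 7$)
$\left(15 + 39\right) f{\left(u{\left(-5 \right)} \right)} = \left(15 + 39\right) 7 = 54 \cdot 7 = 378$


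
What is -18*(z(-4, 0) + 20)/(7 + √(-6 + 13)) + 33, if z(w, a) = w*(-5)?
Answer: -87 + 120*√7/7 ≈ -41.644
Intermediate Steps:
z(w, a) = -5*w
-18*(z(-4, 0) + 20)/(7 + √(-6 + 13)) + 33 = -18*(-5*(-4) + 20)/(7 + √(-6 + 13)) + 33 = -18*(20 + 20)/(7 + √7) + 33 = -720/(7 + √7) + 33 = 33 - 720/(7 + √7)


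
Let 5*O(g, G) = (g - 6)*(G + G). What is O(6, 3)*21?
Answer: 0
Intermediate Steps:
O(g, G) = 2*G*(-6 + g)/5 (O(g, G) = ((g - 6)*(G + G))/5 = ((-6 + g)*(2*G))/5 = (2*G*(-6 + g))/5 = 2*G*(-6 + g)/5)
O(6, 3)*21 = ((⅖)*3*(-6 + 6))*21 = ((⅖)*3*0)*21 = 0*21 = 0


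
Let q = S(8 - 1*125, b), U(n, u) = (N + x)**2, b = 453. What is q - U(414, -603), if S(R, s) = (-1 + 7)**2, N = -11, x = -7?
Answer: -288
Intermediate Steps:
U(n, u) = 324 (U(n, u) = (-11 - 7)**2 = (-18)**2 = 324)
S(R, s) = 36 (S(R, s) = 6**2 = 36)
q = 36
q - U(414, -603) = 36 - 1*324 = 36 - 324 = -288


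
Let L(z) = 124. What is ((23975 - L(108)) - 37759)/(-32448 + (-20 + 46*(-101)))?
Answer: 6954/18557 ≈ 0.37474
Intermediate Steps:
((23975 - L(108)) - 37759)/(-32448 + (-20 + 46*(-101))) = ((23975 - 1*124) - 37759)/(-32448 + (-20 + 46*(-101))) = ((23975 - 124) - 37759)/(-32448 + (-20 - 4646)) = (23851 - 37759)/(-32448 - 4666) = -13908/(-37114) = -13908*(-1/37114) = 6954/18557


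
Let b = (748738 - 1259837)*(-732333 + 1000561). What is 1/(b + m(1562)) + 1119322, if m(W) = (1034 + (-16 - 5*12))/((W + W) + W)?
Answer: 359531106202590361531/321204359605717 ≈ 1.1193e+6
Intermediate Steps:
b = -137091062572 (b = -511099*268228 = -137091062572)
m(W) = 958/(3*W) (m(W) = (1034 + (-16 - 60))/(2*W + W) = (1034 - 76)/((3*W)) = 958*(1/(3*W)) = 958/(3*W))
1/(b + m(1562)) + 1119322 = 1/(-137091062572 + (958/3)/1562) + 1119322 = 1/(-137091062572 + (958/3)*(1/1562)) + 1119322 = 1/(-137091062572 + 479/2343) + 1119322 = 1/(-321204359605717/2343) + 1119322 = -2343/321204359605717 + 1119322 = 359531106202590361531/321204359605717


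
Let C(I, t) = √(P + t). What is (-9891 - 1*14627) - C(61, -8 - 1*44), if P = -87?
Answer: -24518 - I*√139 ≈ -24518.0 - 11.79*I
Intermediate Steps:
C(I, t) = √(-87 + t)
(-9891 - 1*14627) - C(61, -8 - 1*44) = (-9891 - 1*14627) - √(-87 + (-8 - 1*44)) = (-9891 - 14627) - √(-87 + (-8 - 44)) = -24518 - √(-87 - 52) = -24518 - √(-139) = -24518 - I*√139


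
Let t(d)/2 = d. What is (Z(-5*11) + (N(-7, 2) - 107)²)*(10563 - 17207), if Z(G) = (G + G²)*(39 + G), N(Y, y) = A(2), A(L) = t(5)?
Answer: 253209484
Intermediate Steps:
t(d) = 2*d
A(L) = 10 (A(L) = 2*5 = 10)
N(Y, y) = 10
Z(G) = (39 + G)*(G + G²)
(Z(-5*11) + (N(-7, 2) - 107)²)*(10563 - 17207) = ((-5*11)*(39 + (-5*11)² + 40*(-5*11)) + (10 - 107)²)*(10563 - 17207) = (-55*(39 + (-55)² + 40*(-55)) + (-97)²)*(-6644) = (-55*(39 + 3025 - 2200) + 9409)*(-6644) = (-55*864 + 9409)*(-6644) = (-47520 + 9409)*(-6644) = -38111*(-6644) = 253209484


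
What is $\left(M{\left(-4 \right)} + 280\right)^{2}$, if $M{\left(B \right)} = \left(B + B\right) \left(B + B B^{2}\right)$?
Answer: $678976$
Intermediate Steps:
$M{\left(B \right)} = 2 B \left(B + B^{3}\right)$
$\left(M{\left(-4 \right)} + 280\right)^{2} = \left(2 \left(-4\right)^{2} \left(1 + \left(-4\right)^{2}\right) + 280\right)^{2} = \left(2 \cdot 16 \left(1 + 16\right) + 280\right)^{2} = \left(2 \cdot 16 \cdot 17 + 280\right)^{2} = \left(544 + 280\right)^{2} = 824^{2} = 678976$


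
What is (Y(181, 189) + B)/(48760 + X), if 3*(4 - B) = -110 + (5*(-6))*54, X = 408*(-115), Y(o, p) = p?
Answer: 2309/5520 ≈ 0.41830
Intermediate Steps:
X = -46920
B = 1742/3 (B = 4 - (-110 + (5*(-6))*54)/3 = 4 - (-110 - 30*54)/3 = 4 - (-110 - 1620)/3 = 4 - 1/3*(-1730) = 4 + 1730/3 = 1742/3 ≈ 580.67)
(Y(181, 189) + B)/(48760 + X) = (189 + 1742/3)/(48760 - 46920) = (2309/3)/1840 = (2309/3)*(1/1840) = 2309/5520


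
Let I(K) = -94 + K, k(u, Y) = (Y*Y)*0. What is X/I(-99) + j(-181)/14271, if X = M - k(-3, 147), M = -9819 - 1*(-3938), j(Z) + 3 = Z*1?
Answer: 83892239/2754303 ≈ 30.459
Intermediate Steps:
k(u, Y) = 0 (k(u, Y) = Y**2*0 = 0)
j(Z) = -3 + Z (j(Z) = -3 + Z*1 = -3 + Z)
M = -5881 (M = -9819 + 3938 = -5881)
X = -5881 (X = -5881 - 1*0 = -5881 + 0 = -5881)
X/I(-99) + j(-181)/14271 = -5881/(-94 - 99) + (-3 - 181)/14271 = -5881/(-193) - 184*1/14271 = -5881*(-1/193) - 184/14271 = 5881/193 - 184/14271 = 83892239/2754303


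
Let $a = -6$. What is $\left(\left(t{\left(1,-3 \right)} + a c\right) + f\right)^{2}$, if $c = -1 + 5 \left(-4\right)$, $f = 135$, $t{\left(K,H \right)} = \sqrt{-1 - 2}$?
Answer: $\left(261 + i \sqrt{3}\right)^{2} \approx 68118.0 + 904.1 i$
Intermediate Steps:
$t{\left(K,H \right)} = i \sqrt{3}$ ($t{\left(K,H \right)} = \sqrt{-3} = i \sqrt{3}$)
$c = -21$ ($c = -1 - 20 = -21$)
$\left(\left(t{\left(1,-3 \right)} + a c\right) + f\right)^{2} = \left(\left(i \sqrt{3} - -126\right) + 135\right)^{2} = \left(\left(i \sqrt{3} + 126\right) + 135\right)^{2} = \left(\left(126 + i \sqrt{3}\right) + 135\right)^{2} = \left(261 + i \sqrt{3}\right)^{2}$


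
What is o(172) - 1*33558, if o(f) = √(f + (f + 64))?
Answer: -33558 + 2*√102 ≈ -33538.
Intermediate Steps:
o(f) = √(64 + 2*f) (o(f) = √(f + (64 + f)) = √(64 + 2*f))
o(172) - 1*33558 = √(64 + 2*172) - 1*33558 = √(64 + 344) - 33558 = √408 - 33558 = 2*√102 - 33558 = -33558 + 2*√102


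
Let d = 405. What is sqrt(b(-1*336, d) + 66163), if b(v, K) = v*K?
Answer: I*sqrt(69917) ≈ 264.42*I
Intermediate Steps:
b(v, K) = K*v
sqrt(b(-1*336, d) + 66163) = sqrt(405*(-1*336) + 66163) = sqrt(405*(-336) + 66163) = sqrt(-136080 + 66163) = sqrt(-69917) = I*sqrt(69917)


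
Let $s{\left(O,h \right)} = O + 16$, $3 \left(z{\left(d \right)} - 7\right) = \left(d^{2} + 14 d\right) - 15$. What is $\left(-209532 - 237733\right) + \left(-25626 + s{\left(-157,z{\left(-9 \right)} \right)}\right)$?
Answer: $-473032$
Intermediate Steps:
$z{\left(d \right)} = 2 + \frac{d^{2}}{3} + \frac{14 d}{3}$ ($z{\left(d \right)} = 7 + \frac{\left(d^{2} + 14 d\right) - 15}{3} = 7 + \frac{-15 + d^{2} + 14 d}{3} = 7 + \left(-5 + \frac{d^{2}}{3} + \frac{14 d}{3}\right) = 2 + \frac{d^{2}}{3} + \frac{14 d}{3}$)
$s{\left(O,h \right)} = 16 + O$
$\left(-209532 - 237733\right) + \left(-25626 + s{\left(-157,z{\left(-9 \right)} \right)}\right) = \left(-209532 - 237733\right) + \left(-25626 + \left(16 - 157\right)\right) = \left(-209532 - 237733\right) - 25767 = -447265 - 25767 = -473032$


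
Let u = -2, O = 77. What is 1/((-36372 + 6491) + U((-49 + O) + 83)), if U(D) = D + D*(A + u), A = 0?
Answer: -1/29992 ≈ -3.3342e-5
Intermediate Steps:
U(D) = -D (U(D) = D + D*(0 - 2) = D + D*(-2) = D - 2*D = -D)
1/((-36372 + 6491) + U((-49 + O) + 83)) = 1/((-36372 + 6491) - ((-49 + 77) + 83)) = 1/(-29881 - (28 + 83)) = 1/(-29881 - 1*111) = 1/(-29881 - 111) = 1/(-29992) = -1/29992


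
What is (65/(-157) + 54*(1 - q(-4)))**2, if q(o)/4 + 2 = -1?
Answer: 12132802201/24649 ≈ 4.9222e+5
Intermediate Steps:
q(o) = -12 (q(o) = -8 + 4*(-1) = -8 - 4 = -12)
(65/(-157) + 54*(1 - q(-4)))**2 = (65/(-157) + 54*(1 - 1*(-12)))**2 = (65*(-1/157) + 54*(1 + 12))**2 = (-65/157 + 54*13)**2 = (-65/157 + 702)**2 = (110149/157)**2 = 12132802201/24649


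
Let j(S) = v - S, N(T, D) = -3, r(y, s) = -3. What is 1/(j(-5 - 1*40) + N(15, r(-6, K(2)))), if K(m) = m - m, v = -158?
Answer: -1/116 ≈ -0.0086207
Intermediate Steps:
K(m) = 0
j(S) = -158 - S
1/(j(-5 - 1*40) + N(15, r(-6, K(2)))) = 1/((-158 - (-5 - 1*40)) - 3) = 1/((-158 - (-5 - 40)) - 3) = 1/((-158 - 1*(-45)) - 3) = 1/((-158 + 45) - 3) = 1/(-113 - 3) = 1/(-116) = -1/116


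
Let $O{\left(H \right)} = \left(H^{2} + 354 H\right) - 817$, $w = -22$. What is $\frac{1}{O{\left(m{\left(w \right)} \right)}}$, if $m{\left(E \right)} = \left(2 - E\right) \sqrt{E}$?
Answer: $- \frac{13489}{1769957473} - \frac{8496 i \sqrt{22}}{1769957473} \approx -7.6211 \cdot 10^{-6} - 2.2515 \cdot 10^{-5} i$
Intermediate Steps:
$m{\left(E \right)} = \sqrt{E} \left(2 - E\right)$
$O{\left(H \right)} = -817 + H^{2} + 354 H$ ($O{\left(H \right)} = \left(H^{2} + 354 H\right) - 817 = -817 + H^{2} + 354 H$)
$\frac{1}{O{\left(m{\left(w \right)} \right)}} = \frac{1}{-817 + \left(\sqrt{-22} \left(2 - -22\right)\right)^{2} + 354 \sqrt{-22} \left(2 - -22\right)} = \frac{1}{-817 + \left(i \sqrt{22} \left(2 + 22\right)\right)^{2} + 354 i \sqrt{22} \left(2 + 22\right)} = \frac{1}{-817 + \left(i \sqrt{22} \cdot 24\right)^{2} + 354 i \sqrt{22} \cdot 24} = \frac{1}{-817 + \left(24 i \sqrt{22}\right)^{2} + 354 \cdot 24 i \sqrt{22}} = \frac{1}{-817 - 12672 + 8496 i \sqrt{22}} = \frac{1}{-13489 + 8496 i \sqrt{22}}$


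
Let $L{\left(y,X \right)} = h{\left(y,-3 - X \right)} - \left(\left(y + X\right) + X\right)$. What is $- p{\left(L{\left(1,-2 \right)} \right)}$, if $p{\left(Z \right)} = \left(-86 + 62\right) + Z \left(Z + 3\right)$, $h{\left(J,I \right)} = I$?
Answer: $14$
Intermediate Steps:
$L{\left(y,X \right)} = -3 - y - 3 X$ ($L{\left(y,X \right)} = \left(-3 - X\right) - \left(\left(y + X\right) + X\right) = \left(-3 - X\right) - \left(\left(X + y\right) + X\right) = \left(-3 - X\right) - \left(y + 2 X\right) = -3 - y - 3 X$)
$p{\left(Z \right)} = -24 + Z \left(3 + Z\right)$
$- p{\left(L{\left(1,-2 \right)} \right)} = - (-24 + \left(-3 - 1 - -6\right)^{2} + 3 \left(-3 - 1 - -6\right)) = - (-24 + \left(-3 - 1 + 6\right)^{2} + 3 \left(-3 - 1 + 6\right)) = - (-24 + 2^{2} + 3 \cdot 2) = - (-24 + 4 + 6) = \left(-1\right) \left(-14\right) = 14$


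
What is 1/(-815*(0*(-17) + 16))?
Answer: -1/13040 ≈ -7.6687e-5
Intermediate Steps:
1/(-815*(0*(-17) + 16)) = 1/(-815*(0 + 16)) = 1/(-815*16) = 1/(-13040) = -1/13040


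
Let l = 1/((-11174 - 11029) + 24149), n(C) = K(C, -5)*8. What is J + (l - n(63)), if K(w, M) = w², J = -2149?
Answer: -65971345/1946 ≈ -33901.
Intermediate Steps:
n(C) = 8*C² (n(C) = C²*8 = 8*C²)
l = 1/1946 (l = 1/(-22203 + 24149) = 1/1946 ≈ 0.00051387)
J + (l - n(63)) = -2149 + (1/1946 - 8*63²) = -2149 + (1/1946 - 8*3969) = -2149 + (1/1946 - 1*31752) = -2149 + (1/1946 - 31752) = -2149 - 61789391/1946 = -65971345/1946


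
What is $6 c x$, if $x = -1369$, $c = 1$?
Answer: $-8214$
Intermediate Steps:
$6 c x = 6 \cdot 1 \left(-1369\right) = 6 \left(-1369\right) = -8214$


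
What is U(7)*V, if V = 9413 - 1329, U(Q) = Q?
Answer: 56588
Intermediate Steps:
V = 8084
U(7)*V = 7*8084 = 56588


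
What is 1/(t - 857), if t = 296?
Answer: -1/561 ≈ -0.0017825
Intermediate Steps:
1/(t - 857) = 1/(296 - 857) = 1/(-561) = -1/561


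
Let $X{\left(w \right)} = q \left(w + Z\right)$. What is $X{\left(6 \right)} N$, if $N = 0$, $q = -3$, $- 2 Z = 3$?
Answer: $0$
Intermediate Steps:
$Z = - \frac{3}{2}$ ($Z = \left(- \frac{1}{2}\right) 3 = - \frac{3}{2} \approx -1.5$)
$X{\left(w \right)} = \frac{9}{2} - 3 w$ ($X{\left(w \right)} = - 3 \left(w - \frac{3}{2}\right) = - 3 \left(- \frac{3}{2} + w\right) = \frac{9}{2} - 3 w$)
$X{\left(6 \right)} N = \left(\frac{9}{2} - 18\right) 0 = \left(- \frac{27}{2}\right) 0 = 0$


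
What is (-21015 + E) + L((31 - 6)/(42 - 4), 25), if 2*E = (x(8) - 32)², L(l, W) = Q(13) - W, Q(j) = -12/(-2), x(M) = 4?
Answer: -20642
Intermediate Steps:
Q(j) = 6 (Q(j) = -12*(-½) = 6)
L(l, W) = 6 - W
E = 392 (E = (4 - 32)²/2 = (½)*(-28)² = (½)*784 = 392)
(-21015 + E) + L((31 - 6)/(42 - 4), 25) = (-21015 + 392) + (6 - 1*25) = -20623 + (6 - 25) = -20623 - 19 = -20642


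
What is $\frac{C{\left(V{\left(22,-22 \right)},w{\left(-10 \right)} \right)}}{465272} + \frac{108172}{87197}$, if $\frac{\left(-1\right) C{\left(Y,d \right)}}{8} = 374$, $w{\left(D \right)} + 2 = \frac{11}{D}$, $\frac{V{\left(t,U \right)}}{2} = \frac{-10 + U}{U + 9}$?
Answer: $\frac{6258563670}{5071290323} \approx 1.2341$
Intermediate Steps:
$V{\left(t,U \right)} = \frac{2 \left(-10 + U\right)}{9 + U}$ ($V{\left(t,U \right)} = 2 \frac{-10 + U}{U + 9} = 2 \frac{-10 + U}{9 + U} = \frac{2 \left(-10 + U\right)}{9 + U}$)
$w{\left(D \right)} = -2 + \frac{11}{D}$
$C{\left(Y,d \right)} = -2992$ ($C{\left(Y,d \right)} = \left(-8\right) 374 = -2992$)
$\frac{C{\left(V{\left(22,-22 \right)},w{\left(-10 \right)} \right)}}{465272} + \frac{108172}{87197} = - \frac{2992}{465272} + \frac{108172}{87197} = \left(-2992\right) \frac{1}{465272} + 108172 \cdot \frac{1}{87197} = - \frac{374}{58159} + \frac{108172}{87197} = \frac{6258563670}{5071290323}$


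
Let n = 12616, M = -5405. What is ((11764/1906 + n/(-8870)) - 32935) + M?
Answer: -162026043554/4226555 ≈ -38335.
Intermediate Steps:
((11764/1906 + n/(-8870)) - 32935) + M = ((11764/1906 + 12616/(-8870)) - 32935) - 5405 = ((11764*(1/1906) + 12616*(-1/8870)) - 32935) - 5405 = ((5882/953 - 6308/4435) - 32935) - 5405 = (20075146/4226555 - 32935) - 5405 = -139181513779/4226555 - 5405 = -162026043554/4226555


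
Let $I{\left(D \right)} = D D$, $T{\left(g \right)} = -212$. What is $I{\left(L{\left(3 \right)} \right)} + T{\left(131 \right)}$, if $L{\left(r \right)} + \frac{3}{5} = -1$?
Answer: $- \frac{5236}{25} \approx -209.44$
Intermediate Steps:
$L{\left(r \right)} = - \frac{8}{5}$ ($L{\left(r \right)} = - \frac{3}{5} - 1 = - \frac{8}{5}$)
$I{\left(D \right)} = D^{2}$
$I{\left(L{\left(3 \right)} \right)} + T{\left(131 \right)} = \left(- \frac{8}{5}\right)^{2} - 212 = \frac{64}{25} - 212 = - \frac{5236}{25}$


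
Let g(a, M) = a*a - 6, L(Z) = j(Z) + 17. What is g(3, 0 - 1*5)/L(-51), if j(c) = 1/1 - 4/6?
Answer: 9/52 ≈ 0.17308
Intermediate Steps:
j(c) = ⅓ (j(c) = 1*1 - 4*⅙ = 1 - ⅔ = ⅓)
L(Z) = 52/3 (L(Z) = ⅓ + 17 = 52/3)
g(a, M) = -6 + a² (g(a, M) = a² - 6 = -6 + a²)
g(3, 0 - 1*5)/L(-51) = (-6 + 3²)/(52/3) = 3*(-6 + 9)/52 = (3/52)*3 = 9/52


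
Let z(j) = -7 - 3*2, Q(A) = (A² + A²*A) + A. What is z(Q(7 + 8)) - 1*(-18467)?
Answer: 18454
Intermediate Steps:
Q(A) = A + A² + A³ (Q(A) = (A² + A³) + A = A + A² + A³)
z(j) = -13 (z(j) = -7 - 6 = -13)
z(Q(7 + 8)) - 1*(-18467) = -13 - 1*(-18467) = -13 + 18467 = 18454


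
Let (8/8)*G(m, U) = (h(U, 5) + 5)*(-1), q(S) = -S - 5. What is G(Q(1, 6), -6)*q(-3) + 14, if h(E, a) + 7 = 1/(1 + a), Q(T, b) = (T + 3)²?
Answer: 31/3 ≈ 10.333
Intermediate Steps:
Q(T, b) = (3 + T)²
q(S) = -5 - S
h(E, a) = -7 + 1/(1 + a)
G(m, U) = 11/6 (G(m, U) = ((-6 - 7*5)/(1 + 5) + 5)*(-1) = ((-6 - 35)/6 + 5)*(-1) = ((⅙)*(-41) + 5)*(-1) = (-41/6 + 5)*(-1) = -11/6*(-1) = 11/6)
G(Q(1, 6), -6)*q(-3) + 14 = 11*(-5 - 1*(-3))/6 + 14 = 11*(-5 + 3)/6 + 14 = (11/6)*(-2) + 14 = -11/3 + 14 = 31/3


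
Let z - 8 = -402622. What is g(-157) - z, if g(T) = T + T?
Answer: 402300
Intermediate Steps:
z = -402614 (z = 8 - 402622 = -402614)
g(T) = 2*T
g(-157) - z = 2*(-157) - 1*(-402614) = -314 + 402614 = 402300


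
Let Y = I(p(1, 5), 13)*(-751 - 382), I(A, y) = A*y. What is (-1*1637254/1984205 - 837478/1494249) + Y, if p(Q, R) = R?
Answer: -218353898934866261/2964896337045 ≈ -73646.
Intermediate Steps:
Y = -73645 (Y = (5*13)*(-751 - 382) = 65*(-1133) = -73645)
(-1*1637254/1984205 - 837478/1494249) + Y = (-1*1637254/1984205 - 837478/1494249) - 73645 = (-1637254*1/1984205 - 837478*1/1494249) - 73645 = (-1637254/1984205 - 837478/1494249) - 73645 = -4108193187236/2964896337045 - 73645 = -218353898934866261/2964896337045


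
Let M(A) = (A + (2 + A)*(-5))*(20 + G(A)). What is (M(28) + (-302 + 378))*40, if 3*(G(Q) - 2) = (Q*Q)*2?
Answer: -7964800/3 ≈ -2.6549e+6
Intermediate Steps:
G(Q) = 2 + 2*Q²/3 (G(Q) = 2 + ((Q*Q)*2)/3 = 2 + (Q²*2)/3 = 2 + (2*Q²)/3 = 2 + 2*Q²/3)
M(A) = (-10 - 4*A)*(22 + 2*A²/3) (M(A) = (A + (2 + A)*(-5))*(20 + (2 + 2*A²/3)) = (A + (-10 - 5*A))*(22 + 2*A²/3) = (-10 - 4*A)*(22 + 2*A²/3))
(M(28) + (-302 + 378))*40 = ((-220 - 88*28 - 20/3*28² - 8/3*28³) + (-302 + 378))*40 = ((-220 - 2464 - 20/3*784 - 8/3*21952) + 76)*40 = ((-220 - 2464 - 15680/3 - 175616/3) + 76)*40 = (-199348/3 + 76)*40 = -199120/3*40 = -7964800/3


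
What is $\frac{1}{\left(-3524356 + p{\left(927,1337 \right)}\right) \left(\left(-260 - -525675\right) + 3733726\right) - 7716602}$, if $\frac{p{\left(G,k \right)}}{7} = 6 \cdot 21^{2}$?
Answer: $- \frac{1}{14931849045196} \approx -6.6971 \cdot 10^{-14}$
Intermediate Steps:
$p{\left(G,k \right)} = 18522$ ($p{\left(G,k \right)} = 7 \cdot 6 \cdot 21^{2} = 7 \cdot 6 \cdot 441 = 7 \cdot 2646 = 18522$)
$\frac{1}{\left(-3524356 + p{\left(927,1337 \right)}\right) \left(\left(-260 - -525675\right) + 3733726\right) - 7716602} = \frac{1}{\left(-3524356 + 18522\right) \left(\left(-260 - -525675\right) + 3733726\right) - 7716602} = \frac{1}{- 3505834 \left(\left(-260 + 525675\right) + 3733726\right) - 7716602} = \frac{1}{- 3505834 \left(525415 + 3733726\right) - 7716602} = \frac{1}{\left(-3505834\right) 4259141 - 7716602} = \frac{1}{-14931841328594 - 7716602} = \frac{1}{-14931849045196} = - \frac{1}{14931849045196}$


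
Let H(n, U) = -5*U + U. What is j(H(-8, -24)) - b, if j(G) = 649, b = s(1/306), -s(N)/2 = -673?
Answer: -697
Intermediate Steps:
s(N) = 1346 (s(N) = -2*(-673) = 1346)
H(n, U) = -4*U
b = 1346
j(H(-8, -24)) - b = 649 - 1*1346 = 649 - 1346 = -697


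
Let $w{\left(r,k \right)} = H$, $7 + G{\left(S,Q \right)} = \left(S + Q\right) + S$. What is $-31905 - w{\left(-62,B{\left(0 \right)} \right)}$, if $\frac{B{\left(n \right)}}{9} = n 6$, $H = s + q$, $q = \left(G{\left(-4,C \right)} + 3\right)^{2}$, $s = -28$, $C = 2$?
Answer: $-31977$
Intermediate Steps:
$G{\left(S,Q \right)} = -7 + Q + 2 S$ ($G{\left(S,Q \right)} = -7 + \left(\left(S + Q\right) + S\right) = -7 + \left(\left(Q + S\right) + S\right) = -7 + \left(Q + 2 S\right) = -7 + Q + 2 S$)
$q = 100$ ($q = \left(\left(-7 + 2 + 2 \left(-4\right)\right) + 3\right)^{2} = \left(\left(-7 + 2 - 8\right) + 3\right)^{2} = \left(-13 + 3\right)^{2} = \left(-10\right)^{2} = 100$)
$H = 72$ ($H = -28 + 100 = 72$)
$B{\left(n \right)} = 54 n$ ($B{\left(n \right)} = 9 n 6 = 9 \cdot 6 n = 54 n$)
$w{\left(r,k \right)} = 72$
$-31905 - w{\left(-62,B{\left(0 \right)} \right)} = -31905 - 72 = -31977$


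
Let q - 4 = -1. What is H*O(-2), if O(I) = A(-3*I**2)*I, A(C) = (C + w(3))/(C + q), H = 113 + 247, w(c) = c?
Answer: -720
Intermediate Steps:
q = 3 (q = 4 - 1 = 3)
H = 360
A(C) = 1 (A(C) = (C + 3)/(C + 3) = (3 + C)/(3 + C) = 1)
O(I) = I (O(I) = 1*I = I)
H*O(-2) = 360*(-2) = -720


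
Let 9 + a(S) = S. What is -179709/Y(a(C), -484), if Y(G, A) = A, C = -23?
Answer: 179709/484 ≈ 371.30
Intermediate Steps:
a(S) = -9 + S
-179709/Y(a(C), -484) = -179709/(-484) = -179709*(-1/484) = 179709/484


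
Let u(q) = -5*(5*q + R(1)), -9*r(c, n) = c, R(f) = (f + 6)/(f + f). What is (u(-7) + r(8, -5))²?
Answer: 7946761/324 ≈ 24527.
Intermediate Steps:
R(f) = (6 + f)/(2*f) (R(f) = (6 + f)/((2*f)) = (6 + f)*(1/(2*f)) = (6 + f)/(2*f))
r(c, n) = -c/9
u(q) = -35/2 - 25*q (u(q) = -5*(5*q + (½)*(6 + 1)/1) = -5*(5*q + (½)*1*7) = -5*(5*q + 7/2) = -5*(7/2 + 5*q) = -35/2 - 25*q)
(u(-7) + r(8, -5))² = ((-35/2 - 25*(-7)) - ⅑*8)² = ((-35/2 + 175) - 8/9)² = (315/2 - 8/9)² = (2819/18)² = 7946761/324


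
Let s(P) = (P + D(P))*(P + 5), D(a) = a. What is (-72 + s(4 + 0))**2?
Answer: 0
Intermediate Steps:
s(P) = 2*P*(5 + P) (s(P) = (P + P)*(P + 5) = (2*P)*(5 + P) = 2*P*(5 + P))
(-72 + s(4 + 0))**2 = (-72 + 2*(4 + 0)*(5 + (4 + 0)))**2 = (-72 + 2*4*(5 + 4))**2 = (-72 + 2*4*9)**2 = (-72 + 72)**2 = 0**2 = 0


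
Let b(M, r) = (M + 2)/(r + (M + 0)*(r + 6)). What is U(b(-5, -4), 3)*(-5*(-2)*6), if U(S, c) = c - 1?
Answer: 120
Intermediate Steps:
b(M, r) = (2 + M)/(r + M*(6 + r))
U(S, c) = -1 + c
U(b(-5, -4), 3)*(-5*(-2)*6) = (-1 + 3)*(-5*(-2)*6) = 2*(10*6) = 2*60 = 120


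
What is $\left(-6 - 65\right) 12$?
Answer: $-852$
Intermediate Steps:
$\left(-6 - 65\right) 12 = \left(-71\right) 12 = -852$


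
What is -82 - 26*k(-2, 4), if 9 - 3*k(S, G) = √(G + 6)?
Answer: -160 + 26*√10/3 ≈ -132.59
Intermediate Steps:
k(S, G) = 3 - √(6 + G)/3 (k(S, G) = 3 - √(G + 6)/3 = 3 - √(6 + G)/3)
-82 - 26*k(-2, 4) = -82 - 26*(3 - √(6 + 4)/3) = -82 - 26*(3 - √10/3) = -82 + (-78 + 26*√10/3) = -160 + 26*√10/3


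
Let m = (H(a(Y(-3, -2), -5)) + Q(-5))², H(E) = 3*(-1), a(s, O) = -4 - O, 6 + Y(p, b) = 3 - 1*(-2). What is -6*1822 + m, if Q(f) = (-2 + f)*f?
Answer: -9908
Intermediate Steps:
Y(p, b) = -1 (Y(p, b) = -6 + (3 - 1*(-2)) = -6 + (3 + 2) = -6 + 5 = -1)
H(E) = -3
Q(f) = f*(-2 + f)
m = 1024 (m = (-3 - 5*(-2 - 5))² = (-3 - 5*(-7))² = (-3 + 35)² = 32² = 1024)
-6*1822 + m = -6*1822 + 1024 = -10932 + 1024 = -9908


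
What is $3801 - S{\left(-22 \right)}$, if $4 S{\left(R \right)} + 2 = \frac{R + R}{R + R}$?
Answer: $\frac{15205}{4} \approx 3801.3$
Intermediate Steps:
$S{\left(R \right)} = - \frac{1}{4}$ ($S{\left(R \right)} = - \frac{1}{2} + \frac{\left(R + R\right) \frac{1}{R + R}}{4} = - \frac{1}{2} + \frac{2 R \frac{1}{2 R}}{4} = - \frac{1}{2} + \frac{1}{4} \cdot 1 = - \frac{1}{2} + \frac{1}{4} = - \frac{1}{4}$)
$3801 - S{\left(-22 \right)} = 3801 - - \frac{1}{4} = 3801 + \frac{1}{4} = \frac{15205}{4}$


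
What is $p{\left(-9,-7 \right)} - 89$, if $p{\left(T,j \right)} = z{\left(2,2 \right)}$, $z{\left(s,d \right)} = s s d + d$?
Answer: $-79$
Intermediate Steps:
$z{\left(s,d \right)} = d + d s^{2}$ ($z{\left(s,d \right)} = s^{2} d + d = d s^{2} + d = d + d s^{2}$)
$p{\left(T,j \right)} = 10$ ($p{\left(T,j \right)} = 2 \left(1 + 2^{2}\right) = 2 \left(1 + 4\right) = 2 \cdot 5 = 10$)
$p{\left(-9,-7 \right)} - 89 = 10 - 89 = -79$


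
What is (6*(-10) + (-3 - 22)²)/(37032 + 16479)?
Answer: 565/53511 ≈ 0.010559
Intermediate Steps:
(6*(-10) + (-3 - 22)²)/(37032 + 16479) = (-60 + (-25)²)/53511 = (-60 + 625)*(1/53511) = 565*(1/53511) = 565/53511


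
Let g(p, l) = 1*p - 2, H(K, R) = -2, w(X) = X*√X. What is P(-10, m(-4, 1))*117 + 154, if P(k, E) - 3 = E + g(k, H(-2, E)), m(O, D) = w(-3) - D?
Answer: -1016 - 351*I*√3 ≈ -1016.0 - 607.95*I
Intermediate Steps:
w(X) = X^(3/2)
m(O, D) = -D - 3*I*√3 (m(O, D) = (-3)^(3/2) - D = -3*I*√3 - D = -D - 3*I*√3)
g(p, l) = -2 + p (g(p, l) = p - 2 = -2 + p)
P(k, E) = 1 + E + k (P(k, E) = 3 + (E + (-2 + k)) = 3 + (-2 + E + k) = 1 + E + k)
P(-10, m(-4, 1))*117 + 154 = (1 + (-1*1 - 3*I*√3) - 10)*117 + 154 = (1 + (-1 - 3*I*√3) - 10)*117 + 154 = (-10 - 3*I*√3)*117 + 154 = (-1170 - 351*I*√3) + 154 = -1016 - 351*I*√3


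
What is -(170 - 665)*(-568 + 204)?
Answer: -180180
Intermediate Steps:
-(170 - 665)*(-568 + 204) = -(-495)*(-364) = -1*180180 = -180180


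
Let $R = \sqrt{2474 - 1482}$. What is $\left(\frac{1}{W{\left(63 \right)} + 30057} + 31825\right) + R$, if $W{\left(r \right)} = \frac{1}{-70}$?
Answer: $\frac{66959449995}{2103989} + 4 \sqrt{62} \approx 31857.0$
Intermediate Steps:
$W{\left(r \right)} = - \frac{1}{70}$
$R = 4 \sqrt{62}$ ($R = \sqrt{992} = 4 \sqrt{62} \approx 31.496$)
$\left(\frac{1}{W{\left(63 \right)} + 30057} + 31825\right) + R = \left(\frac{1}{- \frac{1}{70} + 30057} + 31825\right) + 4 \sqrt{62} = \left(\frac{1}{\frac{2103989}{70}} + 31825\right) + 4 \sqrt{62} = \left(\frac{70}{2103989} + 31825\right) + 4 \sqrt{62} = \frac{66959449995}{2103989} + 4 \sqrt{62}$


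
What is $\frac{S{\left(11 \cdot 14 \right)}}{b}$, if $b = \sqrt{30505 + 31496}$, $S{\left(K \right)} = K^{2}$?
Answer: $\frac{23716}{249} \approx 95.245$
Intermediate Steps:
$b = 249$ ($b = \sqrt{62001} = 249$)
$\frac{S{\left(11 \cdot 14 \right)}}{b} = \frac{\left(11 \cdot 14\right)^{2}}{249} = 154^{2} \cdot \frac{1}{249} = 23716 \cdot \frac{1}{249} = \frac{23716}{249}$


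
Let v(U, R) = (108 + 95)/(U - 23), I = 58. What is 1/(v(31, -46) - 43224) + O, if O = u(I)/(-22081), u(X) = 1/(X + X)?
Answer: -20836757/885190282244 ≈ -2.3539e-5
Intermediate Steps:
u(X) = 1/(2*X)
v(U, R) = 203/(-23 + U)
O = -1/2561396 (O = ((½)/58)/(-22081) = ((½)*(1/58))*(-1/22081) = (1/116)*(-1/22081) = -1/2561396 ≈ -3.9041e-7)
1/(v(31, -46) - 43224) + O = 1/(203/(-23 + 31) - 43224) - 1/2561396 = 1/(203/8 - 43224) - 1/2561396 = 1/(-345589/8) - 1/2561396 = -8/345589 - 1/2561396 = -20836757/885190282244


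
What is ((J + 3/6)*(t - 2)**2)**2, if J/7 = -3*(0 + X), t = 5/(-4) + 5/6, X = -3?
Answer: 11407735249/82944 ≈ 1.3754e+5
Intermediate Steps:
t = -5/12 (t = 5*(-1/4) + 5*(1/6) = -5/4 + 5/6 = -5/12 ≈ -0.41667)
J = 63 (J = 7*(-3*(0 - 3)) = 7*(-3*(-3)) = 7*9 = 63)
((J + 3/6)*(t - 2)**2)**2 = ((63 + 3/6)*(-5/12 - 2)**2)**2 = ((63 + 3*(1/6))*(-29/12)**2)**2 = ((63 + 1/2)*(841/144))**2 = ((127/2)*(841/144))**2 = (106807/288)**2 = 11407735249/82944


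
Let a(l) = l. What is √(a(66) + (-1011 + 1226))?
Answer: √281 ≈ 16.763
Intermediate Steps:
√(a(66) + (-1011 + 1226)) = √(66 + (-1011 + 1226)) = √(66 + 215) = √281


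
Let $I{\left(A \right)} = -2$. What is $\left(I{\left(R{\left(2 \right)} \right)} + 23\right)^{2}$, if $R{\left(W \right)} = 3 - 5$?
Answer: $441$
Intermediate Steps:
$R{\left(W \right)} = -2$
$\left(I{\left(R{\left(2 \right)} \right)} + 23\right)^{2} = \left(-2 + 23\right)^{2} = 21^{2} = 441$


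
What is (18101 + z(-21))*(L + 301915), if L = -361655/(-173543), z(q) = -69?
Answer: 944797396088000/173543 ≈ 5.4442e+9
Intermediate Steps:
L = 361655/173543 (L = -361655*(-1/173543) = 361655/173543 ≈ 2.0840)
(18101 + z(-21))*(L + 301915) = (18101 - 69)*(361655/173543 + 301915) = 18032*(52395596500/173543) = 944797396088000/173543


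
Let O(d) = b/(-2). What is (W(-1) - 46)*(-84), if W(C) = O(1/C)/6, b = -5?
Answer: 3829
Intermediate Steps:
O(d) = 5/2 (O(d) = -5/(-2) = -5*(-½) = 5/2)
W(C) = 5/12 (W(C) = (5/2)/6 = (5/2)*(⅙) = 5/12)
(W(-1) - 46)*(-84) = (5/12 - 46)*(-84) = -547/12*(-84) = 3829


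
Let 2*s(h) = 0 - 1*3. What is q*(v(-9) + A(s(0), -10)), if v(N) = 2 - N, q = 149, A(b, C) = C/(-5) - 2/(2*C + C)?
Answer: 29204/15 ≈ 1946.9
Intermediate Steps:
s(h) = -3/2 (s(h) = (0 - 1*3)/2 = (0 - 3)/2 = (½)*(-3) = -3/2)
A(b, C) = -2/(3*C) - C/5 (A(b, C) = C*(-⅕) - 2*1/(3*C) = -C/5 - 2/(3*C) = -2/(3*C) - C/5)
q*(v(-9) + A(s(0), -10)) = 149*((2 - 1*(-9)) + (-⅔/(-10) - ⅕*(-10))) = 149*((2 + 9) + (-⅔*(-⅒) + 2)) = 149*(11 + (1/15 + 2)) = 149*(11 + 31/15) = 149*(196/15) = 29204/15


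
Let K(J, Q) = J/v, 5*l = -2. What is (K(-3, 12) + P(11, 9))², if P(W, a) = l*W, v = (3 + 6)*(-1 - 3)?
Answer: 67081/3600 ≈ 18.634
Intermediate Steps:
v = -36 (v = 9*(-4) = -36)
l = -⅖ (l = (⅕)*(-2) = -⅖ ≈ -0.40000)
P(W, a) = -2*W/5
K(J, Q) = -J/36 (K(J, Q) = J/(-36) = J*(-1/36) = -J/36)
(K(-3, 12) + P(11, 9))² = (-1/36*(-3) - ⅖*11)² = (1/12 - 22/5)² = (-259/60)² = 67081/3600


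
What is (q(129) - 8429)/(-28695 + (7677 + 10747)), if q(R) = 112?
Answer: 8317/10271 ≈ 0.80976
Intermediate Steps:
(q(129) - 8429)/(-28695 + (7677 + 10747)) = (112 - 8429)/(-28695 + (7677 + 10747)) = -8317/(-28695 + 18424) = -8317/(-10271) = -8317*(-1/10271) = 8317/10271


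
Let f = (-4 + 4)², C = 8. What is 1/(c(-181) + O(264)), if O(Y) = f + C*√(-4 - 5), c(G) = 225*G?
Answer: -4525/184280689 - 8*I/552842067 ≈ -2.4555e-5 - 1.4471e-8*I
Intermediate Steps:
f = 0 (f = 0² = 0)
O(Y) = 24*I (O(Y) = 0 + 8*√(-4 - 5) = 0 + 8*√(-9) = 0 + 8*(3*I) = 0 + 24*I = 24*I)
1/(c(-181) + O(264)) = 1/(225*(-181) + 24*I) = 1/(-40725 + 24*I) = (-40725 - 24*I)/1658526201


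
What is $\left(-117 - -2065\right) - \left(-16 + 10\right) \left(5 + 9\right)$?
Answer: $2032$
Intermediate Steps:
$\left(-117 - -2065\right) - \left(-16 + 10\right) \left(5 + 9\right) = \left(-117 + 2065\right) - \left(-6\right) 14 = 1948 - -84 = 1948 + 84 = 2032$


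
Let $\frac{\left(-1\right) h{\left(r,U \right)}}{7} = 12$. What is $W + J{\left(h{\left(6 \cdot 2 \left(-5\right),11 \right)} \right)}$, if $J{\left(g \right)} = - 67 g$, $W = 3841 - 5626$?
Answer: $3843$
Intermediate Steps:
$W = -1785$
$h{\left(r,U \right)} = -84$ ($h{\left(r,U \right)} = \left(-7\right) 12 = -84$)
$W + J{\left(h{\left(6 \cdot 2 \left(-5\right),11 \right)} \right)} = -1785 - -5628 = -1785 + 5628 = 3843$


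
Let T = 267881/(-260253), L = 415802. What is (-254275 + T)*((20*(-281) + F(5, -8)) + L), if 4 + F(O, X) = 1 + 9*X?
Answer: -27139281619601792/260253 ≈ -1.0428e+11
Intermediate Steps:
F(O, X) = -3 + 9*X (F(O, X) = -4 + (1 + 9*X) = -3 + 9*X)
T = -267881/260253 (T = 267881*(-1/260253) = -267881/260253 ≈ -1.0293)
(-254275 + T)*((20*(-281) + F(5, -8)) + L) = (-254275 - 267881/260253)*((20*(-281) + (-3 + 9*(-8))) + 415802) = -66176099456*((-5620 + (-3 - 72)) + 415802)/260253 = -66176099456*((-5620 - 75) + 415802)/260253 = -66176099456*(-5695 + 415802)/260253 = -66176099456/260253*410107 = -27139281619601792/260253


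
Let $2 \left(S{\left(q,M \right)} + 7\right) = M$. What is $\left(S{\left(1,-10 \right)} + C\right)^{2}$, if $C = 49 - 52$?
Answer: $225$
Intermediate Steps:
$S{\left(q,M \right)} = -7 + \frac{M}{2}$
$C = -3$ ($C = 49 - 52 = -3$)
$\left(S{\left(1,-10 \right)} + C\right)^{2} = \left(\left(-7 + \frac{1}{2} \left(-10\right)\right) - 3\right)^{2} = \left(\left(-7 - 5\right) - 3\right)^{2} = \left(-12 - 3\right)^{2} = \left(-15\right)^{2} = 225$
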